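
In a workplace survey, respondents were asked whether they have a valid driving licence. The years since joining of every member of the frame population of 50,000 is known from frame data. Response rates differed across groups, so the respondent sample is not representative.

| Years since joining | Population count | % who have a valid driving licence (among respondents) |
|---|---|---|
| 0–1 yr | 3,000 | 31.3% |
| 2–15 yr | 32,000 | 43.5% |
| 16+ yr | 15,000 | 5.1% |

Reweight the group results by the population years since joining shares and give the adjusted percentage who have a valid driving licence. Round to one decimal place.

31.2%

Each cell contributes population-share × respondent value:
  0–1 yr: (3,000/50,000) × 31.3 = 1.878
  2–15 yr: (32,000/50,000) × 43.5 = 27.84
  16+ yr: (15,000/50,000) × 5.1 = 1.53
Post-stratified estimate = 31.248 → 31.2%.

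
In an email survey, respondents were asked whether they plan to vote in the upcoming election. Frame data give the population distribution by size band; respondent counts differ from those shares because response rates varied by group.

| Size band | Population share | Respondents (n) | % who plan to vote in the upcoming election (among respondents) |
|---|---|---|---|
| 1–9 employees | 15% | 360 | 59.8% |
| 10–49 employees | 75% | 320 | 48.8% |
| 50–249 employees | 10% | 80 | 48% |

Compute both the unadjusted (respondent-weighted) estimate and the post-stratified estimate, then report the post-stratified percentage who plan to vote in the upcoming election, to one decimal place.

Naive respondent-only estimate (weights = respondent counts):
  (360/760)×59.8 + (320/760)×48.8 + (80/760)×48 = 53.9263%
Post-stratifying to population shares instead:
  0.15×59.8 + 0.75×48.8 + 0.1×48 = 50.37%

50.4%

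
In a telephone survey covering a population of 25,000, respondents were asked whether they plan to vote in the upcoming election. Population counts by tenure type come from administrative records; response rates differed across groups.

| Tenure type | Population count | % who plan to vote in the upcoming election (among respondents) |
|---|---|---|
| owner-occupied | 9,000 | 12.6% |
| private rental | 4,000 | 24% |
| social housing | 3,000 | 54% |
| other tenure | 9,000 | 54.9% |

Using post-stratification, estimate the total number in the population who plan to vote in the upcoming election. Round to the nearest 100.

8,700

Estimated count per cell = population count × respondent percentage:
  owner-occupied: 9,000 × 12.6% = 1134
  private rental: 4,000 × 24% = 960
  social housing: 3,000 × 54% = 1620
  other tenure: 9,000 × 54.9% = 4941
Estimated total = 8655 → 8,700.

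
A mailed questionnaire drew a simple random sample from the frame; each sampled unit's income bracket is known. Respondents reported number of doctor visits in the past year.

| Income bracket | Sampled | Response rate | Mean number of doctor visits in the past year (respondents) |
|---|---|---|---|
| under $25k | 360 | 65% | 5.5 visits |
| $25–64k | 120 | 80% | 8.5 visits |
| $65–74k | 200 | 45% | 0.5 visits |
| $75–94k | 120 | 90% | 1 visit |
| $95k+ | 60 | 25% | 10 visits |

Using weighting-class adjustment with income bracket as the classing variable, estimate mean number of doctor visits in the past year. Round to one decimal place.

With weight = n_sampled/n_responded per class, the weighted class total is n_sampled:
  under $25k: 360 × 5.5 = 1980
  $25–64k: 120 × 8.5 = 1020
  $65–74k: 200 × 0.5 = 100
  $75–94k: 120 × 1 = 120
  $95k+: 60 × 10 = 600
Adjusted estimate = 3820 / 860 = 4.44186 → 4.4.

4.4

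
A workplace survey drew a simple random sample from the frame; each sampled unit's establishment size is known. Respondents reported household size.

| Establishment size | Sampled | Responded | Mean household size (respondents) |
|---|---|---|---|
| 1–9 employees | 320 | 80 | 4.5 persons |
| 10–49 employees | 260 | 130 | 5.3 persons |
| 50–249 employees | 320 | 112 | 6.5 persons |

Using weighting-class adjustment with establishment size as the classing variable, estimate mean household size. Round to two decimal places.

5.44

Class response rates: 1–9 employees 80/320 = 25%, 10–49 employees 130/260 = 50%, 50–249 employees 112/320 = 35%.
Weighting each respondent by the inverse class response rate inflates each class back to its sampled size, so the class weight is n_sampled:
  1–9 employees: 320 × 4.5 = 1440
  10–49 employees: 260 × 5.3 = 1378
  50–249 employees: 320 × 6.5 = 2080
Adjusted estimate = 4898 / 900 = 5.44222 → 5.44.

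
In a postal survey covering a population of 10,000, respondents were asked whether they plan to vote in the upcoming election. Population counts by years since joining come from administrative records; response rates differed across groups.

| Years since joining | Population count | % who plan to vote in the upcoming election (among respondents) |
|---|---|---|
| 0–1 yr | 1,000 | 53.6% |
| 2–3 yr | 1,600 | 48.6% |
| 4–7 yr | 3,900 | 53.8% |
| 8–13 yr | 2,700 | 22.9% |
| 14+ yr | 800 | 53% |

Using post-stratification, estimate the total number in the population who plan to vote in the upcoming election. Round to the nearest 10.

Each cell contributes its population count × the respondent rate:
  0–1 yr: 1,000 × 53.6% = 536
  2–3 yr: 1,600 × 48.6% = 777.6
  4–7 yr: 3,900 × 53.8% = 2098.2
  8–13 yr: 2,700 × 22.9% = 618.3
  14+ yr: 800 × 53% = 424
Estimated total = 4454.1 → 4,450.

4,450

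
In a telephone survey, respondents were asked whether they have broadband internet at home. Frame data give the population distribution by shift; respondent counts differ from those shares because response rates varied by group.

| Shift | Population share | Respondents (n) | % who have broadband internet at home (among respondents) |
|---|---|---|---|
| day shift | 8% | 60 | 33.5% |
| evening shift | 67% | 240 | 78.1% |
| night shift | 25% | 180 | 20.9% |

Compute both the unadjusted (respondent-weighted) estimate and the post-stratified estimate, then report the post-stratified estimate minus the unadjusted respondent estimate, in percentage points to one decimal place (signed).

Unadjusted (pooled respondent) estimate weights by respondent counts:
  (60/480)×33.5 + (240/480)×78.1 + (180/480)×20.9 = 51.075%
Reweighting by population shift shares:
  0.08×33.5 + 0.67×78.1 + 0.25×20.9 = 60.232%
Difference = 60.232 − 51.075 = 9.157 pp.

+9.2 percentage points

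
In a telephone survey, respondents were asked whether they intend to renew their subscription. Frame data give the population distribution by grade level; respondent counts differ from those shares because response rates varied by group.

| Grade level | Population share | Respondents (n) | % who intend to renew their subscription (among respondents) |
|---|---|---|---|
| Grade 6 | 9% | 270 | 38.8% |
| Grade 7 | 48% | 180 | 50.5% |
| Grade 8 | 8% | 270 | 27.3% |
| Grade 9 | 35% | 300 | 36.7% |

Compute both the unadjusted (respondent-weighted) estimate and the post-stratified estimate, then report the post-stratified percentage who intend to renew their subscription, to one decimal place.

42.8%

Naive respondent-only estimate (weights = respondent counts):
  (270/1020)×38.8 + (180/1020)×50.5 + (270/1020)×27.3 + (300/1020)×36.7 = 37.2029%
Reweighting by population grade level shares:
  0.09×38.8 + 0.48×50.5 + 0.08×27.3 + 0.35×36.7 = 42.761%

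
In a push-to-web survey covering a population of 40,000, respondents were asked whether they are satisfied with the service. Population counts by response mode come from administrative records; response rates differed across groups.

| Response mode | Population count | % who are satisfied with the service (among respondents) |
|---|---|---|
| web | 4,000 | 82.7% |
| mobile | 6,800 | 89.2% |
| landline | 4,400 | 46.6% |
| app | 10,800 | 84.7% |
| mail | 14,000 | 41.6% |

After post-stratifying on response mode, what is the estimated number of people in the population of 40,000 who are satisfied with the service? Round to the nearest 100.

26,400

Each cell contributes its population count × the respondent rate:
  web: 4,000 × 82.7% = 3308
  mobile: 6,800 × 89.2% = 6065.6
  landline: 4,400 × 46.6% = 2050.4
  app: 10,800 × 84.7% = 9147.6
  mail: 14,000 × 41.6% = 5824
Estimated total = 26395.6 → 26,400.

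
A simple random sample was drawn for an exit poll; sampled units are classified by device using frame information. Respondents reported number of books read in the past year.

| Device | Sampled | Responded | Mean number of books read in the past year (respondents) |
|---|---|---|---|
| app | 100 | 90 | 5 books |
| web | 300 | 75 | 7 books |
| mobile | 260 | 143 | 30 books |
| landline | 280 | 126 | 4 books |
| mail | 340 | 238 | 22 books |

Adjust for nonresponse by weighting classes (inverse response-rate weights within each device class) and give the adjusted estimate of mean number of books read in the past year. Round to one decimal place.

14.8

Response rates by class: app 90/100 = 90%, web 75/300 = 25%, mobile 143/260 = 55%, landline 126/280 = 45%, mail 238/340 = 70%.
With weight = n_sampled/n_responded per class, the weighted class total is n_sampled:
  app: 100 × 5 = 500
  web: 300 × 7 = 2100
  mobile: 260 × 30 = 7800
  landline: 280 × 4 = 1120
  mail: 340 × 22 = 7480
Adjusted estimate = 19,000 / 1,280 = 14.8438 → 14.8.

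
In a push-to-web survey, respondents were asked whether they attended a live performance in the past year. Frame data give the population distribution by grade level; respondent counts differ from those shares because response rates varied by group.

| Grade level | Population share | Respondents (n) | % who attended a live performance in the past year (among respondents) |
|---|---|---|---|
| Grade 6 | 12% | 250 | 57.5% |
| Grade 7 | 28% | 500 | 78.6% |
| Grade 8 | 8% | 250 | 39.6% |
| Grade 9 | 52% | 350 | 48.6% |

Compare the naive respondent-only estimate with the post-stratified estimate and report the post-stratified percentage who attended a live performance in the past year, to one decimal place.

Without adjustment, the pooled respondent share is:
  (250/1350)×57.5 + (500/1350)×78.6 + (250/1350)×39.6 + (350/1350)×48.6 = 59.6926%
Post-stratifying to population shares instead:
  0.12×57.5 + 0.28×78.6 + 0.08×39.6 + 0.52×48.6 = 57.348%

57.3%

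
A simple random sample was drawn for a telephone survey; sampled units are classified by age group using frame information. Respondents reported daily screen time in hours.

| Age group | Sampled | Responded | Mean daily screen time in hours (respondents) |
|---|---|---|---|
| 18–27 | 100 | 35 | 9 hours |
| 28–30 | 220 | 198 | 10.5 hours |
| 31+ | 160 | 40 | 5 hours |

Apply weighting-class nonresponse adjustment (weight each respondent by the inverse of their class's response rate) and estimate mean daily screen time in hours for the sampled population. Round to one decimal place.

8.4

Response rates by class: 18–27 35/100 = 35%, 28–30 198/220 = 90%, 31+ 40/160 = 25%.
With weight = n_sampled/n_responded per class, the weighted class total is n_sampled:
  18–27: 100 × 9 = 900
  28–30: 220 × 10.5 = 2310
  31+: 160 × 5 = 800
Adjusted estimate = 4010 / 480 = 8.35417 → 8.4.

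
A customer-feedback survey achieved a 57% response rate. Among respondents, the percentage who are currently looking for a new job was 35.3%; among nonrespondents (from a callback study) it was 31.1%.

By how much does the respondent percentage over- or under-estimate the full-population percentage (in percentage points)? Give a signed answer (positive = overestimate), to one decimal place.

+1.8 percentage points

Nonresponse fraction = 1 − 0.57 = 0.43.
Bias = (nonresponse fraction) × (respondent percentage − nonrespondent percentage)
     = 0.43 × (35.3 − 31.1) = 0.43 × 4.2 = 1.806.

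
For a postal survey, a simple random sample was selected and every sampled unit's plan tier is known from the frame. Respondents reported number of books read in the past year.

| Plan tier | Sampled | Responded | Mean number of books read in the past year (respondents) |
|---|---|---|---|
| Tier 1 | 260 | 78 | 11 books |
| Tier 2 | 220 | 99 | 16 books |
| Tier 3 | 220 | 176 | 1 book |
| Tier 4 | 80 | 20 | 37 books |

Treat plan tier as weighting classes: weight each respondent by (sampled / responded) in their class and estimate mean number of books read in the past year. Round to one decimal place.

12.3

Response rates by class: Tier 1 78/260 = 30%, Tier 2 99/220 = 45%, Tier 3 176/220 = 80%, Tier 4 20/80 = 25%.
Weighting each respondent by the inverse class response rate inflates each class back to its sampled size, so the class weight is n_sampled:
  Tier 1: 260 × 11 = 2860
  Tier 2: 220 × 16 = 3520
  Tier 3: 220 × 1 = 220
  Tier 4: 80 × 37 = 2960
Adjusted estimate = 9560 / 780 = 12.2564 → 12.3.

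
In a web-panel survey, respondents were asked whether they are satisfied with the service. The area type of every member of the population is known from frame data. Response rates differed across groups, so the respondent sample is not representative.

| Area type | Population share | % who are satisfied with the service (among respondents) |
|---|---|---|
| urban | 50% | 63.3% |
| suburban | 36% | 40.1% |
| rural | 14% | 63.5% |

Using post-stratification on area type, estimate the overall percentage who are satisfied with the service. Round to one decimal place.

Reweight to the known area type distribution:
  urban: 0.5 × 63.3 = 31.65
  suburban: 0.36 × 40.1 = 14.436
  rural: 0.14 × 63.5 = 8.89
Post-stratified estimate = 54.976 → 55.0%.

55.0%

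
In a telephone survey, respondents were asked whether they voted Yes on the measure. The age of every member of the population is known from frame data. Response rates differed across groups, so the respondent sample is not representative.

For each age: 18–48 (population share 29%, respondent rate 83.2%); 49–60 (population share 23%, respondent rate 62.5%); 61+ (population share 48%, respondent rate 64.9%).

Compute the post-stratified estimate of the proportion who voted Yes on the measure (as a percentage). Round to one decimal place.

Weight each group's respondent value by its population share:
  18–48: 0.29 × 83.2 = 24.128
  49–60: 0.23 × 62.5 = 14.375
  61+: 0.48 × 64.9 = 31.152
Post-stratified estimate = 69.655 → 69.7%.

69.7%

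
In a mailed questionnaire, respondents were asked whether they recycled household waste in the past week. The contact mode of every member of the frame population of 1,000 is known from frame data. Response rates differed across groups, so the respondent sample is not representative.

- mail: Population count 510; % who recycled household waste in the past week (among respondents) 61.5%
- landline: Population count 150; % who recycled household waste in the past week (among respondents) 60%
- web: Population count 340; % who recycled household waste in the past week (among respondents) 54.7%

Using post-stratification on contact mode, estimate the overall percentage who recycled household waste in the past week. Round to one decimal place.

Weight each group's respondent value by its population share:
  mail: (510/1,000) × 61.5 = 31.365
  landline: (150/1,000) × 60 = 9
  web: (340/1,000) × 54.7 = 18.598
Post-stratified estimate = 58.963 → 59.0%.

59.0%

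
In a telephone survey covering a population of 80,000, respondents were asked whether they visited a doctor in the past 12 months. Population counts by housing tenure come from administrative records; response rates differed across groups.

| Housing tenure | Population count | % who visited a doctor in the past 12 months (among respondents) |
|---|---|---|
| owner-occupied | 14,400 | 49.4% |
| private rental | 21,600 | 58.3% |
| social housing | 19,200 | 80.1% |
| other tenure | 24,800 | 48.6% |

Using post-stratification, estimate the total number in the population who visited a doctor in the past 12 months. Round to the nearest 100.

47,100

Estimated count per cell = population count × respondent percentage:
  owner-occupied: 14,400 × 49.4% = 7113.6
  private rental: 21,600 × 58.3% = 12592.8
  social housing: 19,200 × 80.1% = 15379.2
  other tenure: 24,800 × 48.6% = 12052.8
Estimated total = 47138.4 → 47,100.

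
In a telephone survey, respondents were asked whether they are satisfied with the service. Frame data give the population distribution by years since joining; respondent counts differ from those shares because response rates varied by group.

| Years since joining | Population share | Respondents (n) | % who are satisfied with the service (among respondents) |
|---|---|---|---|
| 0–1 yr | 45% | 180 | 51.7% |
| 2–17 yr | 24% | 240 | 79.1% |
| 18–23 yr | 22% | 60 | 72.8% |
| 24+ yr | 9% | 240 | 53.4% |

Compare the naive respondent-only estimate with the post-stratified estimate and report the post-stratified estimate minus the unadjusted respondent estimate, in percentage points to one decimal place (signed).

Unadjusted (pooled respondent) estimate weights by respondent counts:
  (180/720)×51.7 + (240/720)×79.1 + (60/720)×72.8 + (240/720)×53.4 = 63.1583%
Post-stratified estimate weights by population shares:
  0.45×51.7 + 0.24×79.1 + 0.22×72.8 + 0.09×53.4 = 63.071%
Difference = 63.071 − 63.1583 = -0.0873 pp.

-0.1 percentage points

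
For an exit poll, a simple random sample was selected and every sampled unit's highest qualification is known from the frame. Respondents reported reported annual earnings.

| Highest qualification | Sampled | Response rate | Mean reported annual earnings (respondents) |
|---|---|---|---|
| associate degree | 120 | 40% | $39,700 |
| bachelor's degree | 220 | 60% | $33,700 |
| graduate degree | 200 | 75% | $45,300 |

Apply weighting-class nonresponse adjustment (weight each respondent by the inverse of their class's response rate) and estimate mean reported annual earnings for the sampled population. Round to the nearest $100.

Each respondent's weight = sampled/responded in their class; summing within a class gives n_sampled, so:
  associate degree: 120 × 39,700 = 4,764,000
  bachelor's degree: 220 × 33,700 = 7,414,000
  graduate degree: 200 × 45,300 = 9,060,000
Adjusted estimate = 21,238,000 / 540 = 39329.6 → $39,300.

$39,300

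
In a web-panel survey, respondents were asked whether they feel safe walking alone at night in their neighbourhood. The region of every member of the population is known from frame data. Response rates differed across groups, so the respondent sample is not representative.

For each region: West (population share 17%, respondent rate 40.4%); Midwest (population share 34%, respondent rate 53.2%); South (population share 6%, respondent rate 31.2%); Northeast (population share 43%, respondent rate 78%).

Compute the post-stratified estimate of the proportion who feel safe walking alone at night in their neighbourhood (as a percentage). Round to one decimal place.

60.4%

Reweight to the known region distribution:
  West: 0.17 × 40.4 = 6.868
  Midwest: 0.34 × 53.2 = 18.088
  South: 0.06 × 31.2 = 1.872
  Northeast: 0.43 × 78 = 33.54
Post-stratified estimate = 60.368 → 60.4%.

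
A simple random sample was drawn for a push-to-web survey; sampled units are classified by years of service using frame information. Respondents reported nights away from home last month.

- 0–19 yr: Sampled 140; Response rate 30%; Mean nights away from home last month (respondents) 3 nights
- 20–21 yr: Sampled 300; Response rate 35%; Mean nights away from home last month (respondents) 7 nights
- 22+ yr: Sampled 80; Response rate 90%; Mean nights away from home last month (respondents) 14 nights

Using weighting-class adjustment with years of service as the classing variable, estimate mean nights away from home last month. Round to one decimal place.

7.0

Each respondent's weight = sampled/responded in their class; summing within a class gives n_sampled, so:
  0–19 yr: 140 × 3 = 420
  20–21 yr: 300 × 7 = 2100
  22+ yr: 80 × 14 = 1120
Adjusted estimate = 3640 / 520 = 7 → 7.0.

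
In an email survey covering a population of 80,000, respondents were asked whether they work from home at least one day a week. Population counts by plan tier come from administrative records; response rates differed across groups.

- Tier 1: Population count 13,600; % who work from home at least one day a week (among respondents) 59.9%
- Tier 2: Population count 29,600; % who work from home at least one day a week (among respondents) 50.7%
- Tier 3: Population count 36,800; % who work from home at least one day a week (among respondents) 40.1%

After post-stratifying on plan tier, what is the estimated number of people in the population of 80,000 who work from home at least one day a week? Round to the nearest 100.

37,900

Each cell contributes its population count × the respondent rate:
  Tier 1: 13,600 × 59.9% = 8146.4
  Tier 2: 29,600 × 50.7% = 15007.2
  Tier 3: 36,800 × 40.1% = 14756.8
Estimated total = 37910.4 → 37,900.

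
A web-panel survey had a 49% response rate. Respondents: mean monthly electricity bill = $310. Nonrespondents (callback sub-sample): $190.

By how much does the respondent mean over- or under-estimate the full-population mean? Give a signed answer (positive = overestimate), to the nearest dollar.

+$61

Nonresponse fraction = 1 − 0.49 = 0.51.
Bias = (nonresponse fraction) × (respondent mean − nonrespondent mean)
     = 0.51 × (310 − 190) = 0.51 × 120 = 61.2.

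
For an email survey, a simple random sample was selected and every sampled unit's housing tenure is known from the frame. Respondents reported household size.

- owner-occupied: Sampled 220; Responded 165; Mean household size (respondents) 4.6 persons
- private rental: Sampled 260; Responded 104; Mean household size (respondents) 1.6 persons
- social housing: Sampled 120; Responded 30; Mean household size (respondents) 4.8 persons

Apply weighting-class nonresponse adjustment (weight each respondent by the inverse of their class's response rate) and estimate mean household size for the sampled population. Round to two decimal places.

Class response rates: owner-occupied 165/220 = 75%, private rental 104/260 = 40%, social housing 30/120 = 25%.
Inverse-response-rate weighting restores each class to its sampled count, so class totals weight by n_sampled:
  owner-occupied: 220 × 4.6 = 1012
  private rental: 260 × 1.6 = 416
  social housing: 120 × 4.8 = 576
Adjusted estimate = 2004 / 600 = 3.34 → 3.34.

3.34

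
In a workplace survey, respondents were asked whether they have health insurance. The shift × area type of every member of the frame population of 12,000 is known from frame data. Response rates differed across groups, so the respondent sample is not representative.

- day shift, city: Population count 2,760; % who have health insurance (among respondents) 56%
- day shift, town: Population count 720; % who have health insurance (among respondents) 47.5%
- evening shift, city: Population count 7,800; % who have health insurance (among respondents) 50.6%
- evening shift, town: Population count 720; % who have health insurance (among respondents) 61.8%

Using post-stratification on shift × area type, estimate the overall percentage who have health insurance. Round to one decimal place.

52.3%

Reweight to the known shift × area type distribution:
  day shift, city: (2,760/12,000) × 56 = 12.88
  day shift, town: (720/12,000) × 47.5 = 2.85
  evening shift, city: (7,800/12,000) × 50.6 = 32.89
  evening shift, town: (720/12,000) × 61.8 = 3.708
Post-stratified estimate = 52.328 → 52.3%.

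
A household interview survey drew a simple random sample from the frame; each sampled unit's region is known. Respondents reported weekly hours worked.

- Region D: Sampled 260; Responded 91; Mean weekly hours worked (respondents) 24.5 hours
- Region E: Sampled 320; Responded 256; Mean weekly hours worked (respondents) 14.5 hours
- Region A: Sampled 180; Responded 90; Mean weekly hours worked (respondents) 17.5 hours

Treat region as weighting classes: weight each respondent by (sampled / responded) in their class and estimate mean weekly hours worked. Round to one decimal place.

18.6

Response rates by class: Region D 91/260 = 35%, Region E 256/320 = 80%, Region A 90/180 = 50%.
Each respondent's weight = sampled/responded in their class; summing within a class gives n_sampled, so:
  Region D: 260 × 24.5 = 6370
  Region E: 320 × 14.5 = 4640
  Region A: 180 × 17.5 = 3150
Adjusted estimate = 14,160 / 760 = 18.6316 → 18.6.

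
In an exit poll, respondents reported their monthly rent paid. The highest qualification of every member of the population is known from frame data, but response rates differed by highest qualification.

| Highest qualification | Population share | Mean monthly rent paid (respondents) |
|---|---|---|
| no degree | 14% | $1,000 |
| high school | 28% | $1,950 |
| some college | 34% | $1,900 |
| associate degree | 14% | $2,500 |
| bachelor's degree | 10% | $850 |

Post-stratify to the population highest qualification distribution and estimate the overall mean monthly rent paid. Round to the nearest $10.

$1,770

Reweight to the known highest qualification distribution:
  no degree: 0.14 × 1000 = 140
  high school: 0.28 × 1950 = 546
  some college: 0.34 × 1900 = 646
  associate degree: 0.14 × 2500 = 350
  bachelor's degree: 0.1 × 850 = 85
Post-stratified estimate = 1767 → $1,770.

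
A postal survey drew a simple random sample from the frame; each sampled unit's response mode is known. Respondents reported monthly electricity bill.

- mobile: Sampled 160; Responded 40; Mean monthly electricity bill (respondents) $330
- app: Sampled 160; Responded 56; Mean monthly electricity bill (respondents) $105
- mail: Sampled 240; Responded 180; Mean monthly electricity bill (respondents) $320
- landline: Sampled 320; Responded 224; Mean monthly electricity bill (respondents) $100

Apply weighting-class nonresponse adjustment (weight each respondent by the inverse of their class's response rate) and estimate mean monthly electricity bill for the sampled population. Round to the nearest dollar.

$203

Class response rates: mobile 40/160 = 25%, app 56/160 = 35%, mail 180/240 = 75%, landline 224/320 = 70%.
Each respondent's weight = sampled/responded in their class; summing within a class gives n_sampled, so:
  mobile: 160 × 330 = 52,800
  app: 160 × 105 = 16,800
  mail: 240 × 320 = 76,800
  landline: 320 × 100 = 32,000
Adjusted estimate = 178,400 / 880 = 202.727 → $203.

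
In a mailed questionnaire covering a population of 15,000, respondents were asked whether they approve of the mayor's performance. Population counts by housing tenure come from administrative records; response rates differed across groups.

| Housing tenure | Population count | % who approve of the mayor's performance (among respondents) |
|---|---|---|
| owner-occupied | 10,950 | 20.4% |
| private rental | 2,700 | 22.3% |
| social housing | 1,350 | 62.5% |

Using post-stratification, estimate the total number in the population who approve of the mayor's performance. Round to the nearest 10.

3,680

Estimated count per cell = population count × respondent percentage:
  owner-occupied: 10,950 × 20.4% = 2233.8
  private rental: 2,700 × 22.3% = 602.1
  social housing: 1,350 × 62.5% = 843.75
Estimated total = 3679.65 → 3,680.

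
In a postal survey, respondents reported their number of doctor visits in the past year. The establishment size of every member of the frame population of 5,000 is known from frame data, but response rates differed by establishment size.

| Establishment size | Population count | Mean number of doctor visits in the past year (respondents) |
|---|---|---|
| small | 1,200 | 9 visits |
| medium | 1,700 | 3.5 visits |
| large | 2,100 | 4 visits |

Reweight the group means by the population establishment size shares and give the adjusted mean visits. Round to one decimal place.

Post-stratification weights by population share, not respondent share:
  small: (1,200/5,000) × 9 = 2.16
  medium: (1,700/5,000) × 3.5 = 1.19
  large: (2,100/5,000) × 4 = 1.68
Post-stratified estimate = 5.03 → 5.0.

5.0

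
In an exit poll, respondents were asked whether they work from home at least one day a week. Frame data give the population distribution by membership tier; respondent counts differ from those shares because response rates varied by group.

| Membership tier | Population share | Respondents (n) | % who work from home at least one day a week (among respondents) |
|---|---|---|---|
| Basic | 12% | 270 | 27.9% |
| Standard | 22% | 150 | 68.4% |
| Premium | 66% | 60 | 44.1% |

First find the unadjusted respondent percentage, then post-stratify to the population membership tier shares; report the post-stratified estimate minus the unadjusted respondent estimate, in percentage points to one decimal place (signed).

Without adjustment, the pooled respondent share is:
  (270/480)×27.9 + (150/480)×68.4 + (60/480)×44.1 = 42.5812%
Reweighting by population membership tier shares:
  0.12×27.9 + 0.22×68.4 + 0.66×44.1 = 47.502%
Difference = 47.502 − 42.5812 = 4.9208 pp.

+4.9 percentage points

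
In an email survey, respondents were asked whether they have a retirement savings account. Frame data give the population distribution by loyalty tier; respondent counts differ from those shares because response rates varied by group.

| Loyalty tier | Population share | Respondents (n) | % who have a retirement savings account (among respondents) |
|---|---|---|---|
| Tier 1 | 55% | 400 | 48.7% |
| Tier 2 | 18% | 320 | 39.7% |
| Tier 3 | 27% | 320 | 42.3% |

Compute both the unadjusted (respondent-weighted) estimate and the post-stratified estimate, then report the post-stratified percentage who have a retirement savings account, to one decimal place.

45.4%

Unadjusted (pooled respondent) estimate weights by respondent counts:
  (400/1040)×48.7 + (320/1040)×39.7 + (320/1040)×42.3 = 43.9615%
Post-stratifying to population shares instead:
  0.55×48.7 + 0.18×39.7 + 0.27×42.3 = 45.352%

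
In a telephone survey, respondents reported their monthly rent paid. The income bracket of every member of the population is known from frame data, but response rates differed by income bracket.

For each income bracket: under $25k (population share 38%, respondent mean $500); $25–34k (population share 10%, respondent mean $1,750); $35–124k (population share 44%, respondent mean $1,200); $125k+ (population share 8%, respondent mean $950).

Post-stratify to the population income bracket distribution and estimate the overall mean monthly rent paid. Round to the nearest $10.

Reweight to the known income bracket distribution:
  under $25k: 0.38 × 500 = 190
  $25–34k: 0.1 × 1750 = 175
  $35–124k: 0.44 × 1200 = 528
  $125k+: 0.08 × 950 = 76
Post-stratified estimate = 969 → $970.

$970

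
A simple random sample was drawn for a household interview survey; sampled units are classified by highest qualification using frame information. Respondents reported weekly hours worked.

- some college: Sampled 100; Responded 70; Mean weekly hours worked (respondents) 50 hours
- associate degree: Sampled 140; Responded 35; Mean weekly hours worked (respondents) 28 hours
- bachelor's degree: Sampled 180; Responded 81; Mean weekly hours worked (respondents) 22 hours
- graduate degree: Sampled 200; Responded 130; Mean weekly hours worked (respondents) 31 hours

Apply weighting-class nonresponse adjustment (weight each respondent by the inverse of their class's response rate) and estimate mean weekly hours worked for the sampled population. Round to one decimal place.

Response rates by class: some college 70/100 = 70%, associate degree 35/140 = 25%, bachelor's degree 81/180 = 45%, graduate degree 130/200 = 65%.
Inverse-response-rate weighting restores each class to its sampled count, so class totals weight by n_sampled:
  some college: 100 × 50 = 5000
  associate degree: 140 × 28 = 3920
  bachelor's degree: 180 × 22 = 3960
  graduate degree: 200 × 31 = 6200
Adjusted estimate = 19,080 / 620 = 30.7742 → 30.8.

30.8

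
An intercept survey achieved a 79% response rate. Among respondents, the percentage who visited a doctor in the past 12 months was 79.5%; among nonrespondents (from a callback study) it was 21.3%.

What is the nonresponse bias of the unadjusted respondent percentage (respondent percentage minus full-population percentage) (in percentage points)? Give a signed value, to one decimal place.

+12.2 percentage points

Nonresponse fraction = 1 − 0.79 = 0.21.
Bias = (nonresponse fraction) × (respondent percentage − nonrespondent percentage)
     = 0.21 × (79.5 − 21.3) = 0.21 × 58.2 = 12.222.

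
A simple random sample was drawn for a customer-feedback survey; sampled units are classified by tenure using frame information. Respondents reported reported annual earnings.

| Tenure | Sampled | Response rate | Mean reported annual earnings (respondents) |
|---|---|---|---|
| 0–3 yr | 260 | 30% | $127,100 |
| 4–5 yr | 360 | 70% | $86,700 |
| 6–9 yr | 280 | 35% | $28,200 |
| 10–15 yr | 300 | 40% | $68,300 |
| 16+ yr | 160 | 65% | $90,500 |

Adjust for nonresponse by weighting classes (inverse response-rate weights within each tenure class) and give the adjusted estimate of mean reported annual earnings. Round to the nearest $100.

$78,800

Weighting each respondent by the inverse class response rate inflates each class back to its sampled size, so the class weight is n_sampled:
  0–3 yr: 260 × 127,100 = 33,046,000
  4–5 yr: 360 × 86,700 = 31,212,000
  6–9 yr: 280 × 28,200 = 7,896,000
  10–15 yr: 300 × 68,300 = 20,490,000
  16+ yr: 160 × 90,500 = 14,480,000
Adjusted estimate = 107,124,000 / 1,360 = 78767.6 → $78,800.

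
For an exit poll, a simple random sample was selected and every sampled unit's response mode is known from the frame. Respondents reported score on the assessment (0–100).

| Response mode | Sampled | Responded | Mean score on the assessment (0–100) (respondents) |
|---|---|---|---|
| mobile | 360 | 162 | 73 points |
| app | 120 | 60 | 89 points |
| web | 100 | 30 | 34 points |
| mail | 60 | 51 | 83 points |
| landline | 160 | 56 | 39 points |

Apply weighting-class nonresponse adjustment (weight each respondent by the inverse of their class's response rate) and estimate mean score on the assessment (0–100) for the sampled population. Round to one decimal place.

64.5

Response rates by class: mobile 162/360 = 45%, app 60/120 = 50%, web 30/100 = 30%, mail 51/60 = 85%, landline 56/160 = 35%.
Weighting each respondent by the inverse class response rate inflates each class back to its sampled size, so the class weight is n_sampled:
  mobile: 360 × 73 = 26,280
  app: 120 × 89 = 10,680
  web: 100 × 34 = 3400
  mail: 60 × 83 = 4980
  landline: 160 × 39 = 6240
Adjusted estimate = 51,580 / 800 = 64.475 → 64.5.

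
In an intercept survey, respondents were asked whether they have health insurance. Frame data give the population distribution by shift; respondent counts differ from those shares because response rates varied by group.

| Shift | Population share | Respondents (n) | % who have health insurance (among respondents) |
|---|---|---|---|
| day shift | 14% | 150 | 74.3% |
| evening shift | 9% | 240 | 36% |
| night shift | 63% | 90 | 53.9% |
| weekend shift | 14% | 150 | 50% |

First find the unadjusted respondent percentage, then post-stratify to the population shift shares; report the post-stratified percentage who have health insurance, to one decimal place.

Naive respondent-only estimate (weights = respondent counts):
  (150/630)×74.3 + (240/630)×36 + (90/630)×53.9 + (150/630)×50 = 51.0095%
Post-stratifying to population shares instead:
  0.14×74.3 + 0.09×36 + 0.63×53.9 + 0.14×50 = 54.599%

54.6%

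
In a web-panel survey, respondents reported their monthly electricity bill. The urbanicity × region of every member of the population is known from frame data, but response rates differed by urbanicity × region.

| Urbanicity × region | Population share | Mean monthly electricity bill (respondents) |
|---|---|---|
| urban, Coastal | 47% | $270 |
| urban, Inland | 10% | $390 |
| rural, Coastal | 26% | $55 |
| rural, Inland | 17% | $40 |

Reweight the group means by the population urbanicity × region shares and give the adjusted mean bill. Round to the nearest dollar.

$187

Each cell contributes population-share × respondent value:
  urban, Coastal: 0.47 × 270 = 126.9
  urban, Inland: 0.1 × 390 = 39
  rural, Coastal: 0.26 × 55 = 14.3
  rural, Inland: 0.17 × 40 = 6.8
Post-stratified estimate = 187 → $187.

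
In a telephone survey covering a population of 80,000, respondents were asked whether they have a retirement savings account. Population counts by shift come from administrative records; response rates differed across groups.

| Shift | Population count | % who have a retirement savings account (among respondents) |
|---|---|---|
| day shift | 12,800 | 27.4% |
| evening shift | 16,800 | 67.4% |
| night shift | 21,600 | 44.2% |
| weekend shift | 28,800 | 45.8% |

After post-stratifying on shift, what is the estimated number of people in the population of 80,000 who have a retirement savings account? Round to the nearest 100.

37,600

Estimated count per cell = population count × respondent percentage:
  day shift: 12,800 × 27.4% = 3507.2
  evening shift: 16,800 × 67.4% = 11323.2
  night shift: 21,600 × 44.2% = 9547.2
  weekend shift: 28,800 × 45.8% = 13190.4
Estimated total = 37,568 → 37,600.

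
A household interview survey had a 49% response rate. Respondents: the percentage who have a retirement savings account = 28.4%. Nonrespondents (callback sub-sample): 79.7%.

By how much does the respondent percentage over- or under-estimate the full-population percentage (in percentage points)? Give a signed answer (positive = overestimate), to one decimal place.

-26.2 percentage points

Nonresponse fraction = 1 − 0.49 = 0.51.
Bias = (nonresponse fraction) × (respondent percentage − nonrespondent percentage)
     = 0.51 × (28.4 − 79.7) = 0.51 × -51.3 = -26.163.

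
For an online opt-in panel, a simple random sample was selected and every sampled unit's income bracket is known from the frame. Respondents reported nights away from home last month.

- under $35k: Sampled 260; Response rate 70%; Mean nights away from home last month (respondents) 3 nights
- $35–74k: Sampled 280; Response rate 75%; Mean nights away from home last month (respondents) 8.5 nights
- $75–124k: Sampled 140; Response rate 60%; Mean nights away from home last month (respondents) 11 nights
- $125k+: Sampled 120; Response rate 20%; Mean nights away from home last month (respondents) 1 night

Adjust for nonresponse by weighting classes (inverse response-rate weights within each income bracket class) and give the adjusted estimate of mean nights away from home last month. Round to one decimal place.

6.0

With weight = n_sampled/n_responded per class, the weighted class total is n_sampled:
  under $35k: 260 × 3 = 780
  $35–74k: 280 × 8.5 = 2380
  $75–124k: 140 × 11 = 1540
  $125k+: 120 × 1 = 120
Adjusted estimate = 4820 / 800 = 6.025 → 6.0.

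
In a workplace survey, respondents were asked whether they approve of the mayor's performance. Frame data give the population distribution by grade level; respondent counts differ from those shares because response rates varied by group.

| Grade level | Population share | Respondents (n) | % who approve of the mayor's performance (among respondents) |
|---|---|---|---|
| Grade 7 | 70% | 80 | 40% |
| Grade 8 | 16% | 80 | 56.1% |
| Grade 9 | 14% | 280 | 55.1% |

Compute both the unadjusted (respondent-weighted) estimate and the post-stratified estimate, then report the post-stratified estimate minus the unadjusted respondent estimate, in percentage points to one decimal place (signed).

-7.8 percentage points

Unadjusted (pooled respondent) estimate weights by respondent counts:
  (80/440)×40 + (80/440)×56.1 + (280/440)×55.1 = 52.5364%
Post-stratifying to population shares instead:
  0.7×40 + 0.16×56.1 + 0.14×55.1 = 44.69%
Difference = 44.69 − 52.5364 = -7.8464 pp.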